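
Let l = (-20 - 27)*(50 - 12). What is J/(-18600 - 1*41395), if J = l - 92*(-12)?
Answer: 682/59995 ≈ 0.011368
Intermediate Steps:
l = -1786 (l = -47*38 = -1786)
J = -682 (J = -1786 - 92*(-12) = -1786 + 1104 = -682)
J/(-18600 - 1*41395) = -682/(-18600 - 1*41395) = -682/(-18600 - 41395) = -682/(-59995) = -682*(-1/59995) = 682/59995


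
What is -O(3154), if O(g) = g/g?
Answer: -1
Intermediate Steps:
O(g) = 1
-O(3154) = -1*1 = -1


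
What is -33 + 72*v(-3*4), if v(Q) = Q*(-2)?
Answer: 1695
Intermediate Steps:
v(Q) = -2*Q
-33 + 72*v(-3*4) = -33 + 72*(-(-6)*4) = -33 + 72*(-2*(-12)) = -33 + 72*24 = -33 + 1728 = 1695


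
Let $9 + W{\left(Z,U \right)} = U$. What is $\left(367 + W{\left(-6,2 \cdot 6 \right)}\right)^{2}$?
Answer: $136900$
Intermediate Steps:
$W{\left(Z,U \right)} = -9 + U$
$\left(367 + W{\left(-6,2 \cdot 6 \right)}\right)^{2} = \left(367 + \left(-9 + 2 \cdot 6\right)\right)^{2} = \left(367 + \left(-9 + 12\right)\right)^{2} = \left(367 + 3\right)^{2} = 370^{2} = 136900$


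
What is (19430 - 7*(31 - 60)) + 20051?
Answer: 39684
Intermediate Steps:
(19430 - 7*(31 - 60)) + 20051 = (19430 - 7*(-29)) + 20051 = (19430 + 203) + 20051 = 19633 + 20051 = 39684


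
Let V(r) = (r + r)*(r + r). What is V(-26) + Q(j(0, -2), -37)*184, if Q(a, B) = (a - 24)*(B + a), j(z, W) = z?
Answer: 166096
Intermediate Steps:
V(r) = 4*r² (V(r) = (2*r)*(2*r) = 4*r²)
Q(a, B) = (-24 + a)*(B + a)
V(-26) + Q(j(0, -2), -37)*184 = 4*(-26)² + (0² - 24*(-37) - 24*0 - 37*0)*184 = 4*676 + (0 + 888 + 0 + 0)*184 = 2704 + 888*184 = 2704 + 163392 = 166096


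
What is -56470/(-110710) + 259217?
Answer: 2869797054/11071 ≈ 2.5922e+5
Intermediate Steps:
-56470/(-110710) + 259217 = -56470*(-1/110710) + 259217 = 5647/11071 + 259217 = 2869797054/11071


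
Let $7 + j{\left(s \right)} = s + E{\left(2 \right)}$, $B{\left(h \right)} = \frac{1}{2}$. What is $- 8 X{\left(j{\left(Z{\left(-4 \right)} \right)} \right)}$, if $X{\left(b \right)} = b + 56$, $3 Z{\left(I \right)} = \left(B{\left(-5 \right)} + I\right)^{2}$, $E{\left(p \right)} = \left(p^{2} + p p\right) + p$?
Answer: $- \frac{1514}{3} \approx -504.67$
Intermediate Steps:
$E{\left(p \right)} = p + 2 p^{2}$ ($E{\left(p \right)} = \left(p^{2} + p^{2}\right) + p = 2 p^{2} + p = p + 2 p^{2}$)
$B{\left(h \right)} = \frac{1}{2}$
$Z{\left(I \right)} = \frac{\left(\frac{1}{2} + I\right)^{2}}{3}$
$j{\left(s \right)} = 3 + s$ ($j{\left(s \right)} = -7 + \left(s + 2 \left(1 + 2 \cdot 2\right)\right) = -7 + \left(s + 2 \left(1 + 4\right)\right) = -7 + \left(s + 2 \cdot 5\right) = -7 + \left(s + 10\right) = -7 + \left(10 + s\right) = 3 + s$)
$X{\left(b \right)} = 56 + b$
$- 8 X{\left(j{\left(Z{\left(-4 \right)} \right)} \right)} = - 8 \left(56 + \left(3 + \frac{\left(1 + 2 \left(-4\right)\right)^{2}}{12}\right)\right) = - 8 \left(56 + \left(3 + \frac{\left(1 - 8\right)^{2}}{12}\right)\right) = - 8 \left(56 + \left(3 + \frac{\left(-7\right)^{2}}{12}\right)\right) = - 8 \left(56 + \left(3 + \frac{1}{12} \cdot 49\right)\right) = - 8 \left(56 + \left(3 + \frac{49}{12}\right)\right) = - 8 \left(56 + \frac{85}{12}\right) = \left(-8\right) \frac{757}{12} = - \frac{1514}{3}$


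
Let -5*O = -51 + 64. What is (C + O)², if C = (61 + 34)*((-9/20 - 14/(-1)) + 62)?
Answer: 20590241049/400 ≈ 5.1476e+7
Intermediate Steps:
O = -13/5 (O = -(-51 + 64)/5 = -⅕*13 = -13/5 ≈ -2.6000)
C = 28709/4 (C = 95*((-9*1/20 - 14*(-1)) + 62) = 95*((-9/20 + 14) + 62) = 95*(271/20 + 62) = 95*(1511/20) = 28709/4 ≈ 7177.3)
(C + O)² = (28709/4 - 13/5)² = (143493/20)² = 20590241049/400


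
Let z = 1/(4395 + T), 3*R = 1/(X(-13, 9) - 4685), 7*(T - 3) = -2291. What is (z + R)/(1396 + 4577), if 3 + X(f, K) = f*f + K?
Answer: 323/11233241910 ≈ 2.8754e-8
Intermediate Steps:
T = -2270/7 (T = 3 + (⅐)*(-2291) = 3 - 2291/7 = -2270/7 ≈ -324.29)
X(f, K) = -3 + K + f² (X(f, K) = -3 + (f*f + K) = -3 + (f² + K) = -3 + (K + f²) = -3 + K + f²)
R = -1/13530 (R = 1/(3*((-3 + 9 + (-13)²) - 4685)) = 1/(3*((-3 + 9 + 169) - 4685)) = 1/(3*(175 - 4685)) = (⅓)/(-4510) = (⅓)*(-1/4510) = -1/13530 ≈ -7.3910e-5)
z = 7/28495 (z = 1/(4395 - 2270/7) = 1/(28495/7) = 7/28495 ≈ 0.00024566)
(z + R)/(1396 + 4577) = (7/28495 - 1/13530)/(1396 + 4577) = (323/1880670)/5973 = (323/1880670)*(1/5973) = 323/11233241910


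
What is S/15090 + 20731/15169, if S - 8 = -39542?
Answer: -47810076/38150035 ≈ -1.2532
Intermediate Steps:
S = -39534 (S = 8 - 39542 = -39534)
S/15090 + 20731/15169 = -39534/15090 + 20731/15169 = -39534*1/15090 + 20731*(1/15169) = -6589/2515 + 20731/15169 = -47810076/38150035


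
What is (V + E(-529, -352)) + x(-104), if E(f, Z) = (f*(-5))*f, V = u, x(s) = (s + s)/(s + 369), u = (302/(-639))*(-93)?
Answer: -78975689599/56445 ≈ -1.3992e+6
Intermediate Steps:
u = 9362/213 (u = (302*(-1/639))*(-93) = -302/639*(-93) = 9362/213 ≈ 43.953)
x(s) = 2*s/(369 + s) (x(s) = (2*s)/(369 + s) = 2*s/(369 + s))
V = 9362/213 ≈ 43.953
E(f, Z) = -5*f² (E(f, Z) = (-5*f)*f = -5*f²)
(V + E(-529, -352)) + x(-104) = (9362/213 - 5*(-529)²) + 2*(-104)/(369 - 104) = (9362/213 - 5*279841) + 2*(-104)/265 = (9362/213 - 1399205) + 2*(-104)*(1/265) = -298021303/213 - 208/265 = -78975689599/56445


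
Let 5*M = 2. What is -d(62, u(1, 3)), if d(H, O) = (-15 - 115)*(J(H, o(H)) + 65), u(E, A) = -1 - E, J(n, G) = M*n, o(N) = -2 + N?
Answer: 11674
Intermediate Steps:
M = ⅖ (M = (⅕)*2 = ⅖ ≈ 0.40000)
J(n, G) = 2*n/5
d(H, O) = -8450 - 52*H (d(H, O) = (-15 - 115)*(2*H/5 + 65) = -130*(65 + 2*H/5) = -8450 - 52*H)
-d(62, u(1, 3)) = -(-8450 - 52*62) = -(-8450 - 3224) = -1*(-11674) = 11674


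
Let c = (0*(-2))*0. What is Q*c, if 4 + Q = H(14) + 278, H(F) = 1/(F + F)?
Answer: 0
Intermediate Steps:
H(F) = 1/(2*F)
c = 0 (c = 0*0 = 0)
Q = 7673/28 (Q = -4 + ((1/2)/14 + 278) = -4 + ((1/2)*(1/14) + 278) = -4 + (1/28 + 278) = -4 + 7785/28 = 7673/28 ≈ 274.04)
Q*c = (7673/28)*0 = 0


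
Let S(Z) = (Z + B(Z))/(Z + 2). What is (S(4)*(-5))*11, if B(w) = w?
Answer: -220/3 ≈ -73.333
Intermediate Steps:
S(Z) = 2*Z/(2 + Z) (S(Z) = (Z + Z)/(Z + 2) = (2*Z)/(2 + Z) = 2*Z/(2 + Z))
(S(4)*(-5))*11 = ((2*4/(2 + 4))*(-5))*11 = ((2*4/6)*(-5))*11 = ((2*4*(1/6))*(-5))*11 = ((4/3)*(-5))*11 = -20/3*11 = -220/3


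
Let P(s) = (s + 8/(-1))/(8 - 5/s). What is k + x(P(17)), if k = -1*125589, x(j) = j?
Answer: -16452006/131 ≈ -1.2559e+5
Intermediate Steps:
P(s) = (-8 + s)/(8 - 5/s) (P(s) = (s + 8*(-1))/(8 - 5/s) = (s - 8)/(8 - 5/s) = (-8 + s)/(8 - 5/s))
k = -125589
k + x(P(17)) = -125589 + 17*(-8 + 17)/(-5 + 8*17) = -125589 + 17*9/(-5 + 136) = -125589 + 17*9/131 = -125589 + 17*(1/131)*9 = -125589 + 153/131 = -16452006/131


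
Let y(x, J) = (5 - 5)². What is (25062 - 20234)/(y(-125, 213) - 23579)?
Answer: -284/1387 ≈ -0.20476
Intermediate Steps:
y(x, J) = 0 (y(x, J) = 0² = 0)
(25062 - 20234)/(y(-125, 213) - 23579) = (25062 - 20234)/(0 - 23579) = 4828/(-23579) = 4828*(-1/23579) = -284/1387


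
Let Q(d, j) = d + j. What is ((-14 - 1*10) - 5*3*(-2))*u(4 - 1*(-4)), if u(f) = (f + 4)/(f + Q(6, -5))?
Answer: 8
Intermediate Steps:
u(f) = (4 + f)/(1 + f) (u(f) = (f + 4)/(f + (6 - 5)) = (4 + f)/(f + 1) = (4 + f)/(1 + f))
((-14 - 1*10) - 5*3*(-2))*u(4 - 1*(-4)) = ((-14 - 1*10) - 5*3*(-2))*((4 + (4 - 1*(-4)))/(1 + (4 - 1*(-4)))) = ((-14 - 10) - 15*(-2))*((4 + (4 + 4))/(1 + (4 + 4))) = (-24 + 30)*((4 + 8)/(1 + 8)) = 6*(12/9) = 6*((1/9)*12) = 6*(4/3) = 8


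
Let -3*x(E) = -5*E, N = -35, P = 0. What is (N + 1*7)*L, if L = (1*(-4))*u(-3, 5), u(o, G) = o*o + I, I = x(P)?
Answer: 1008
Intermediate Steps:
x(E) = 5*E/3 (x(E) = -(-5)*E/3 = 5*E/3)
I = 0 (I = (5/3)*0 = 0)
u(o, G) = o**2 (u(o, G) = o*o + 0 = o**2 + 0 = o**2)
L = -36 (L = (1*(-4))*(-3)**2 = -4*9 = -36)
(N + 1*7)*L = (-35 + 1*7)*(-36) = (-35 + 7)*(-36) = -28*(-36) = 1008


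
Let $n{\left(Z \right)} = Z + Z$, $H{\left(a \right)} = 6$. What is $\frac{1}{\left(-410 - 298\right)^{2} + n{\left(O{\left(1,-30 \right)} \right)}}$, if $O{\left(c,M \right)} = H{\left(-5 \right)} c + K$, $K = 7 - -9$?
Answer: $\frac{1}{501308} \approx 1.9948 \cdot 10^{-6}$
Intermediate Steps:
$K = 16$ ($K = 7 + 9 = 16$)
$O{\left(c,M \right)} = 16 + 6 c$ ($O{\left(c,M \right)} = 6 c + 16 = 16 + 6 c$)
$n{\left(Z \right)} = 2 Z$
$\frac{1}{\left(-410 - 298\right)^{2} + n{\left(O{\left(1,-30 \right)} \right)}} = \frac{1}{\left(-410 - 298\right)^{2} + 2 \left(16 + 6 \cdot 1\right)} = \frac{1}{\left(-708\right)^{2} + 2 \left(16 + 6\right)} = \frac{1}{501264 + 2 \cdot 22} = \frac{1}{501264 + 44} = \frac{1}{501308}$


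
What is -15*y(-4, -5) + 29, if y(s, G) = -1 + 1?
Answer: 29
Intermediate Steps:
y(s, G) = 0
-15*y(-4, -5) + 29 = -15*0 + 29 = 0 + 29 = 29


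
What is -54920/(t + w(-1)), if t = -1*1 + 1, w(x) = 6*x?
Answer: 27460/3 ≈ 9153.3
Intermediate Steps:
t = 0 (t = -1 + 1 = 0)
-54920/(t + w(-1)) = -54920/(0 + 6*(-1)) = -54920/(0 - 6) = -54920/(-6) = -⅙*(-54920) = 27460/3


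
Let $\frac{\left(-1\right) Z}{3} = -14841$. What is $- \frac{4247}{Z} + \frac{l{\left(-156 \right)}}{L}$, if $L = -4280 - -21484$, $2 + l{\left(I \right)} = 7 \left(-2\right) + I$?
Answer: $- \frac{1187108}{11264319} \approx -0.10539$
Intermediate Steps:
$Z = 44523$ ($Z = \left(-3\right) \left(-14841\right) = 44523$)
$l{\left(I \right)} = -16 + I$ ($l{\left(I \right)} = -2 + \left(7 \left(-2\right) + I\right) = -2 + \left(-14 + I\right) = -16 + I$)
$L = 17204$ ($L = -4280 + 21484 = 17204$)
$- \frac{4247}{Z} + \frac{l{\left(-156 \right)}}{L} = - \frac{4247}{44523} + \frac{-16 - 156}{17204} = \left(-4247\right) \frac{1}{44523} - \frac{43}{4301} = - \frac{4247}{44523} - \frac{43}{4301} = - \frac{1187108}{11264319}$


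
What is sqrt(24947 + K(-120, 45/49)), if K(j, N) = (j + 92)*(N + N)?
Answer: sqrt(1219883)/7 ≈ 157.78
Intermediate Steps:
K(j, N) = 2*N*(92 + j) (K(j, N) = (92 + j)*(2*N) = 2*N*(92 + j))
sqrt(24947 + K(-120, 45/49)) = sqrt(24947 + 2*(45/49)*(92 - 120)) = sqrt(24947 + 2*(45*(1/49))*(-28)) = sqrt(24947 + 2*(45/49)*(-28)) = sqrt(24947 - 360/7) = sqrt(174269/7) = sqrt(1219883)/7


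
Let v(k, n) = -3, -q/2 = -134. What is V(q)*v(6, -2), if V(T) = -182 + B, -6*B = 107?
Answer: 1199/2 ≈ 599.50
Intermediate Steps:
q = 268 (q = -2*(-134) = 268)
B = -107/6 (B = -⅙*107 = -107/6 ≈ -17.833)
V(T) = -1199/6 (V(T) = -182 - 107/6 = -1199/6)
V(q)*v(6, -2) = -1199/6*(-3) = 1199/2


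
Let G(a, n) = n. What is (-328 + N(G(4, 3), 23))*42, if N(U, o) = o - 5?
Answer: -13020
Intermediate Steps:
N(U, o) = -5 + o
(-328 + N(G(4, 3), 23))*42 = (-328 + (-5 + 23))*42 = (-328 + 18)*42 = -310*42 = -13020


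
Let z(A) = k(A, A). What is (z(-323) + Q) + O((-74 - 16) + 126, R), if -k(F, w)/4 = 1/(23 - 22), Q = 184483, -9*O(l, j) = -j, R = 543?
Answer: 553618/3 ≈ 1.8454e+5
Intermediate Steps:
O(l, j) = j/9 (O(l, j) = -(-1)*j/9 = j/9)
k(F, w) = -4 (k(F, w) = -4/(23 - 22) = -4/1 = -4*1 = -4)
z(A) = -4
(z(-323) + Q) + O((-74 - 16) + 126, R) = (-4 + 184483) + (⅑)*543 = 184479 + 181/3 = 553618/3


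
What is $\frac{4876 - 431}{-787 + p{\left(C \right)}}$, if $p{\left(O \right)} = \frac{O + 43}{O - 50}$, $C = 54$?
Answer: $- \frac{17780}{3051} \approx -5.8276$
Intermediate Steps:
$p{\left(O \right)} = \frac{43 + O}{-50 + O}$
$\frac{4876 - 431}{-787 + p{\left(C \right)}} = \frac{4876 - 431}{-787 + \frac{43 + 54}{-50 + 54}} = \frac{4445}{-787 + \frac{1}{4} \cdot 97} = \frac{4445}{-787 + \frac{97}{4}} = \frac{4445}{- \frac{3051}{4}} = 4445 \left(- \frac{4}{3051}\right) = - \frac{17780}{3051}$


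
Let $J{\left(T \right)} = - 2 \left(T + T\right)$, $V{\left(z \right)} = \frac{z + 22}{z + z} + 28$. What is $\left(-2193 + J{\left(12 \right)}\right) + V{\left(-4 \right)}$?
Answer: $- \frac{8861}{4} \approx -2215.3$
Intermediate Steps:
$V{\left(z \right)} = 28 + \frac{22 + z}{2 z}$ ($V{\left(z \right)} = \frac{22 + z}{2 z} + 28 = 28 + \frac{22 + z}{2 z}$)
$J{\left(T \right)} = - 4 T$ ($J{\left(T \right)} = - 2 \cdot 2 T = - 4 T$)
$\left(-2193 + J{\left(12 \right)}\right) + V{\left(-4 \right)} = \left(-2193 - 48\right) + \left(\frac{57}{2} + \frac{11}{-4}\right) = \left(-2193 - 48\right) + \left(\frac{57}{2} + 11 \left(- \frac{1}{4}\right)\right) = -2241 + \left(\frac{57}{2} - \frac{11}{4}\right) = -2241 + \frac{103}{4} = - \frac{8861}{4}$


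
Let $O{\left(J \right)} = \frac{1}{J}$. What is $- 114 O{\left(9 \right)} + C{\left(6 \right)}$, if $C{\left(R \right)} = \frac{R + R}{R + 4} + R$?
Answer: $- \frac{82}{15} \approx -5.4667$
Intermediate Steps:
$C{\left(R \right)} = R + \frac{2 R}{4 + R}$ ($C{\left(R \right)} = \frac{2 R}{4 + R} + R = R + \frac{2 R}{4 + R}$)
$- 114 O{\left(9 \right)} + C{\left(6 \right)} = - \frac{114}{9} + \frac{6 \left(6 + 6\right)}{4 + 6} = \left(-114\right) \frac{1}{9} + 6 \cdot \frac{1}{10} \cdot 12 = - \frac{38}{3} + 6 \cdot \frac{1}{10} \cdot 12 = - \frac{38}{3} + \frac{36}{5} = - \frac{82}{15}$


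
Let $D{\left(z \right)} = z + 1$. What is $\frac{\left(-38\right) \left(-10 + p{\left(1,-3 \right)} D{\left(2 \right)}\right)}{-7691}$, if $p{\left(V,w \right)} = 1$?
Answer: $- \frac{266}{7691} \approx -0.034586$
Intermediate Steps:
$D{\left(z \right)} = 1 + z$
$\frac{\left(-38\right) \left(-10 + p{\left(1,-3 \right)} D{\left(2 \right)}\right)}{-7691} = \frac{\left(-38\right) \left(-10 + 1 \left(1 + 2\right)\right)}{-7691} = - 38 \left(-10 + 1 \cdot 3\right) \left(- \frac{1}{7691}\right) = - 38 \left(-10 + 3\right) \left(- \frac{1}{7691}\right) = \left(-38\right) \left(-7\right) \left(- \frac{1}{7691}\right) = 266 \left(- \frac{1}{7691}\right) = - \frac{266}{7691}$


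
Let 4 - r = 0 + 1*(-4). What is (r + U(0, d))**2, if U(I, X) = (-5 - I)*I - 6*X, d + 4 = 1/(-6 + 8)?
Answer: 841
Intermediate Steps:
r = 8 (r = 4 - (0 + 1*(-4)) = 4 - (0 - 4) = 4 - 1*(-4) = 4 + 4 = 8)
d = -7/2 (d = -4 + 1/(-6 + 8) = -4 + 1/2 = -7/2 ≈ -3.5000)
U(I, X) = -6*X + I*(-5 - I) (U(I, X) = I*(-5 - I) - 6*X = -6*X + I*(-5 - I))
(r + U(0, d))**2 = (8 + (-1*0**2 - 6*(-7/2) - 5*0))**2 = (8 + (-1*0 + 21 + 0))**2 = (8 + (0 + 21 + 0))**2 = (8 + 21)**2 = 29**2 = 841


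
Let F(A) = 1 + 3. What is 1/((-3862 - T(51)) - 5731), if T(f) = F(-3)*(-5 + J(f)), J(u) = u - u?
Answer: -1/9573 ≈ -0.00010446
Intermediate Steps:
F(A) = 4
J(u) = 0
T(f) = -20 (T(f) = 4*(-5 + 0) = 4*(-5) = -20)
1/((-3862 - T(51)) - 5731) = 1/((-3862 - 1*(-20)) - 5731) = 1/((-3862 + 20) - 5731) = 1/(-3842 - 5731) = 1/(-9573) = -1/9573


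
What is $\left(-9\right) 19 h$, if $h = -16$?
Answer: $2736$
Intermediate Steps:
$\left(-9\right) 19 h = \left(-9\right) 19 \left(-16\right) = \left(-171\right) \left(-16\right) = 2736$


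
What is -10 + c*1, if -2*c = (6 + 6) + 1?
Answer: -33/2 ≈ -16.500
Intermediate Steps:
c = -13/2 (c = -((6 + 6) + 1)/2 = -(12 + 1)/2 = -1/2*13 = -13/2 ≈ -6.5000)
-10 + c*1 = -10 - 13/2*1 = -10 - 13/2 = -33/2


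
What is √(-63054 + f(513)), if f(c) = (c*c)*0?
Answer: 3*I*√7006 ≈ 251.11*I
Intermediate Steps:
f(c) = 0 (f(c) = c²*0 = 0)
√(-63054 + f(513)) = √(-63054 + 0) = √(-63054) = 3*I*√7006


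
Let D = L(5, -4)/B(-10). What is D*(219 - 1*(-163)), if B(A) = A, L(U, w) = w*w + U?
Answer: -4011/5 ≈ -802.20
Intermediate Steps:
L(U, w) = U + w² (L(U, w) = w² + U = U + w²)
D = -21/10 (D = (5 + (-4)²)/(-10) = (5 + 16)*(-⅒) = 21*(-⅒) = -21/10 ≈ -2.1000)
D*(219 - 1*(-163)) = -21*(219 - 1*(-163))/10 = -21*(219 + 163)/10 = -21/10*382 = -4011/5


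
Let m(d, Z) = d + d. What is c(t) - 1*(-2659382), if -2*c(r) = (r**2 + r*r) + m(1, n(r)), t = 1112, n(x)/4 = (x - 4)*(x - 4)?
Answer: 1422837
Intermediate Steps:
n(x) = 4*(-4 + x)**2 (n(x) = 4*((x - 4)*(x - 4)) = 4*((-4 + x)*(-4 + x)) = 4*(-4 + x)**2)
m(d, Z) = 2*d
c(r) = -1 - r**2 (c(r) = -((r**2 + r*r) + 2*1)/2 = -((r**2 + r**2) + 2)/2 = -(2*r**2 + 2)/2 = -(2 + 2*r**2)/2 = -1 - r**2)
c(t) - 1*(-2659382) = (-1 - 1*1112**2) - 1*(-2659382) = (-1 - 1*1236544) + 2659382 = (-1 - 1236544) + 2659382 = -1236545 + 2659382 = 1422837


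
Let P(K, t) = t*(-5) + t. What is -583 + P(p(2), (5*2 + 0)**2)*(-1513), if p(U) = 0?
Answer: 604617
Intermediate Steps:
P(K, t) = -4*t (P(K, t) = -5*t + t = -4*t)
-583 + P(p(2), (5*2 + 0)**2)*(-1513) = -583 - 4*(5*2 + 0)**2*(-1513) = -583 - 4*(10 + 0)**2*(-1513) = -583 - 4*10**2*(-1513) = -583 - 4*100*(-1513) = -583 - 400*(-1513) = -583 + 605200 = 604617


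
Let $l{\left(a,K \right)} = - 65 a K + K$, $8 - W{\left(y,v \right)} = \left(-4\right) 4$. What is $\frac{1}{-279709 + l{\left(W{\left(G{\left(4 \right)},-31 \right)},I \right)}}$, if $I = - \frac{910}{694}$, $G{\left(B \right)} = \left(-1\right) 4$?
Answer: $- \frac{347}{96349678} \approx -3.6015 \cdot 10^{-6}$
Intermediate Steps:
$G{\left(B \right)} = -4$
$W{\left(y,v \right)} = 24$ ($W{\left(y,v \right)} = 8 - \left(-4\right) 4 = 8 - -16 = 8 + 16 = 24$)
$I = - \frac{455}{347}$ ($I = \left(-910\right) \frac{1}{694} = - \frac{455}{347} \approx -1.3112$)
$l{\left(a,K \right)} = K - 65 K a$ ($l{\left(a,K \right)} = - 65 K a + K = K - 65 K a$)
$\frac{1}{-279709 + l{\left(W{\left(G{\left(4 \right)},-31 \right)},I \right)}} = \frac{1}{-279709 - \frac{455 \left(1 - 1560\right)}{347}} = \frac{1}{-279709 - - \frac{709345}{347}} = \frac{1}{-279709 + \frac{709345}{347}} = \frac{1}{- \frac{96349678}{347}} = - \frac{347}{96349678}$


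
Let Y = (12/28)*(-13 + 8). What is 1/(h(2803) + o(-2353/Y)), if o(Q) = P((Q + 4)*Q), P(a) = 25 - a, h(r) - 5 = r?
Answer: -225/271644676 ≈ -8.2829e-7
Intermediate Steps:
h(r) = 5 + r
Y = -15/7 (Y = (12*(1/28))*(-5) = (3/7)*(-5) = -15/7 ≈ -2.1429)
o(Q) = 25 - Q*(4 + Q) (o(Q) = 25 - (Q + 4)*Q = 25 - (4 + Q)*Q = 25 - Q*(4 + Q))
1/(h(2803) + o(-2353/Y)) = 1/((5 + 2803) + (25 - (-2353/(-15/7))*(4 - 2353/(-15/7)))) = 1/(2808 + (25 - (-2353*(-7/15))*(4 - 2353*(-7/15)))) = 1/(2808 + (25 - 1*16471/15*(4 + 16471/15))) = 1/(2808 + (25 - 1*16471/15*16531/15)) = 1/(2808 + (25 - 272282101/225)) = 1/(2808 - 272276476/225) = 1/(-271644676/225) = -225/271644676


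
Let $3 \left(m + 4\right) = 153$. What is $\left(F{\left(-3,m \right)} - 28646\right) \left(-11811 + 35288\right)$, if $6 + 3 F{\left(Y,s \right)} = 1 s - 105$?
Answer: $- \frac{2019068954}{3} \approx -6.7302 \cdot 10^{8}$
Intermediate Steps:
$m = 47$ ($m = -4 + \frac{1}{3} \cdot 153 = -4 + 51 = 47$)
$F{\left(Y,s \right)} = -37 + \frac{s}{3}$ ($F{\left(Y,s \right)} = -2 + \frac{1 s - 105}{3} = -2 + \frac{s - 105}{3} = -2 + \frac{-105 + s}{3} = -2 + \left(-35 + \frac{s}{3}\right) = -37 + \frac{s}{3}$)
$\left(F{\left(-3,m \right)} - 28646\right) \left(-11811 + 35288\right) = \left(\left(-37 + \frac{1}{3} \cdot 47\right) - 28646\right) \left(-11811 + 35288\right) = \left(\left(-37 + \frac{47}{3}\right) - 28646\right) 23477 = \left(- \frac{64}{3} - 28646\right) 23477 = \left(- \frac{86002}{3}\right) 23477 = - \frac{2019068954}{3}$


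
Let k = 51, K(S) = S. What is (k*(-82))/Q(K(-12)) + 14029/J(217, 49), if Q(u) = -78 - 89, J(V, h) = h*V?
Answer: 46810049/1775711 ≈ 26.361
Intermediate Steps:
J(V, h) = V*h
Q(u) = -167
(k*(-82))/Q(K(-12)) + 14029/J(217, 49) = (51*(-82))/(-167) + 14029/((217*49)) = -4182*(-1/167) + 14029/10633 = 4182/167 + 14029*(1/10633) = 4182/167 + 14029/10633 = 46810049/1775711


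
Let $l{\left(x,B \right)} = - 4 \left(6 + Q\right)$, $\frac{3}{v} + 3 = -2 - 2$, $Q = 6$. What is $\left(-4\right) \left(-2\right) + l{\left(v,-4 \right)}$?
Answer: $-40$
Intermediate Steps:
$v = - \frac{3}{7}$ ($v = \frac{3}{-3 - 4} = \frac{3}{-7} = 3 \left(- \frac{1}{7}\right) = - \frac{3}{7} \approx -0.42857$)
$l{\left(x,B \right)} = -48$ ($l{\left(x,B \right)} = - 4 \left(6 + 6\right) = \left(-4\right) 12 = -48$)
$\left(-4\right) \left(-2\right) + l{\left(v,-4 \right)} = \left(-4\right) \left(-2\right) - 48 = 8 - 48 = -40$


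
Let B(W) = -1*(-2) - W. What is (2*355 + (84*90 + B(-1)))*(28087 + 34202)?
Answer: 515316897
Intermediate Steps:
B(W) = 2 - W
(2*355 + (84*90 + B(-1)))*(28087 + 34202) = (2*355 + (84*90 + (2 - 1*(-1))))*(28087 + 34202) = (710 + (7560 + (2 + 1)))*62289 = (710 + (7560 + 3))*62289 = (710 + 7563)*62289 = 8273*62289 = 515316897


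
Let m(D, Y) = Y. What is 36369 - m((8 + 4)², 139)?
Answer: 36230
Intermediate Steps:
36369 - m((8 + 4)², 139) = 36369 - 1*139 = 36369 - 139 = 36230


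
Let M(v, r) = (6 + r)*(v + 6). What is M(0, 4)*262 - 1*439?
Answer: 15281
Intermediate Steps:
M(v, r) = (6 + r)*(6 + v)
M(0, 4)*262 - 1*439 = (36 + 6*4 + 6*0 + 4*0)*262 - 1*439 = (36 + 24 + 0 + 0)*262 - 439 = 60*262 - 439 = 15720 - 439 = 15281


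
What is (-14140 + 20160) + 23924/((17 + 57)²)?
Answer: 8247361/1369 ≈ 6024.4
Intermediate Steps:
(-14140 + 20160) + 23924/((17 + 57)²) = 6020 + 23924/(74²) = 6020 + 23924/5476 = 6020 + 23924*(1/5476) = 6020 + 5981/1369 = 8247361/1369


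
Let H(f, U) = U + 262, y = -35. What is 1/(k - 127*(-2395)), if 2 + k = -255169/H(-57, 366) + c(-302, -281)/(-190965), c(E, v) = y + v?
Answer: 119926020/36428329871623 ≈ 3.2921e-6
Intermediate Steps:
H(f, U) = 262 + U
c(E, v) = -35 + v
k = -48968001677/119926020 (k = -2 + (-255169/(262 + 366) + (-35 - 281)/(-190965)) = -2 + (-255169/628 - 316*(-1/190965)) = -2 + (-255169*1/628 + 316/190965) = -2 + (-255169/628 + 316/190965) = -2 - 48728149637/119926020 = -48968001677/119926020 ≈ -408.32)
1/(k - 127*(-2395)) = 1/(-48968001677/119926020 - 127*(-2395)) = 1/(-48968001677/119926020 + 304165) = 1/(36428329871623/119926020) = 119926020/36428329871623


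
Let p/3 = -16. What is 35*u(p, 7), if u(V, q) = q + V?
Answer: -1435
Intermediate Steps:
p = -48 (p = 3*(-16) = -48)
u(V, q) = V + q
35*u(p, 7) = 35*(-48 + 7) = 35*(-41) = -1435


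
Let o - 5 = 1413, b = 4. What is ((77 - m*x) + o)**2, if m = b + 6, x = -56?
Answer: 4223025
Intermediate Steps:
o = 1418 (o = 5 + 1413 = 1418)
m = 10 (m = 4 + 6 = 10)
((77 - m*x) + o)**2 = ((77 - 10*(-56)) + 1418)**2 = ((77 - 1*(-560)) + 1418)**2 = ((77 + 560) + 1418)**2 = (637 + 1418)**2 = 2055**2 = 4223025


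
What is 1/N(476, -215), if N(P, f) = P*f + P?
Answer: -1/101864 ≈ -9.8170e-6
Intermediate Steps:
N(P, f) = P + P*f
1/N(476, -215) = 1/(476*(1 - 215)) = 1/(476*(-214)) = 1/(-101864) = -1/101864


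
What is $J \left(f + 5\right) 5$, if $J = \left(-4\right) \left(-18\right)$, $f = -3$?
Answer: $720$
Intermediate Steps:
$J = 72$
$J \left(f + 5\right) 5 = 72 \left(-3 + 5\right) 5 = 72 \cdot 2 \cdot 5 = 72 \cdot 10 = 720$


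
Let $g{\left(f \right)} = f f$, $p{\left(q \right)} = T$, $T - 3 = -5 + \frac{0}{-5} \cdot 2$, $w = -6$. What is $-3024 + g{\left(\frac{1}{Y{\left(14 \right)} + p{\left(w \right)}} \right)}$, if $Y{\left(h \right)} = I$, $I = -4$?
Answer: $- \frac{108863}{36} \approx -3024.0$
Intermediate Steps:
$Y{\left(h \right)} = -4$
$T = -2$ ($T = 3 - \left(5 - \frac{0}{-5} \cdot 2\right) = 3 - \left(5 - 0 \left(- \frac{1}{5}\right) 2\right) = 3 + \left(-5 + 0 \cdot 2\right) = 3 + \left(-5 + 0\right) = 3 - 5 = -2$)
$p{\left(q \right)} = -2$
$g{\left(f \right)} = f^{2}$
$-3024 + g{\left(\frac{1}{Y{\left(14 \right)} + p{\left(w \right)}} \right)} = -3024 + \left(\frac{1}{-4 - 2}\right)^{2} = -3024 + \left(\frac{1}{-6}\right)^{2} = -3024 + \left(- \frac{1}{6}\right)^{2} = -3024 + \frac{1}{36} = - \frac{108863}{36}$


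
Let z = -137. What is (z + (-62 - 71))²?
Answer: 72900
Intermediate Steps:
(z + (-62 - 71))² = (-137 + (-62 - 71))² = (-137 - 133)² = (-270)² = 72900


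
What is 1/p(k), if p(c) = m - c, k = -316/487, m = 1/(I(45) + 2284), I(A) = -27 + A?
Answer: 1121074/727919 ≈ 1.5401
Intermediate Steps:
m = 1/2302 (m = 1/((-27 + 45) + 2284) = 1/(18 + 2284) = 1/2302 ≈ 0.00043440)
k = -316/487 (k = -316*1/487 = -316/487 ≈ -0.64887)
p(c) = 1/2302 - c
1/p(k) = 1/(1/2302 - 1*(-316/487)) = 1/(1/2302 + 316/487) = 1/(727919/1121074) = 1121074/727919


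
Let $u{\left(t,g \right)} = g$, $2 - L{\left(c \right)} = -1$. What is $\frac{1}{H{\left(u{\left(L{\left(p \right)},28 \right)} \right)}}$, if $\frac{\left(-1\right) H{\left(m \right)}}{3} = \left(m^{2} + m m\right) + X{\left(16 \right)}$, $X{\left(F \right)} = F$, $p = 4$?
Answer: $- \frac{1}{4752} \approx -0.00021044$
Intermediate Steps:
$L{\left(c \right)} = 3$ ($L{\left(c \right)} = 2 - -1 = 2 + 1 = 3$)
$H{\left(m \right)} = -48 - 6 m^{2}$ ($H{\left(m \right)} = - 3 \left(\left(m^{2} + m m\right) + 16\right) = - 3 \left(\left(m^{2} + m^{2}\right) + 16\right) = - 3 \left(2 m^{2} + 16\right) = - 3 \left(16 + 2 m^{2}\right) = -48 - 6 m^{2}$)
$\frac{1}{H{\left(u{\left(L{\left(p \right)},28 \right)} \right)}} = \frac{1}{-48 - 6 \cdot 28^{2}} = \frac{1}{-48 - 4704} = \frac{1}{-4752} = - \frac{1}{4752}$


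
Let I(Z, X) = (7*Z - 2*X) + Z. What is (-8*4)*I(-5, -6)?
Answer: 896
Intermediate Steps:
I(Z, X) = -2*X + 8*Z (I(Z, X) = (-2*X + 7*Z) + Z = -2*X + 8*Z)
(-8*4)*I(-5, -6) = (-8*4)*(-2*(-6) + 8*(-5)) = -32*(12 - 40) = -32*(-28) = 896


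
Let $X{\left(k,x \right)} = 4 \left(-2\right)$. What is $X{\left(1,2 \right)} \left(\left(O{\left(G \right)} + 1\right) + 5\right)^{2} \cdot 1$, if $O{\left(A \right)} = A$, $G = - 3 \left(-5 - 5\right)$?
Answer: $-10368$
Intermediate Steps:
$X{\left(k,x \right)} = -8$
$G = 30$ ($G = \left(-3\right) \left(-10\right) = 30$)
$X{\left(1,2 \right)} \left(\left(O{\left(G \right)} + 1\right) + 5\right)^{2} \cdot 1 = - 8 \left(\left(30 + 1\right) + 5\right)^{2} \cdot 1 = - 8 \left(31 + 5\right)^{2} \cdot 1 = - 8 \cdot 36^{2} \cdot 1 = \left(-8\right) 1296 \cdot 1 = \left(-10368\right) 1 = -10368$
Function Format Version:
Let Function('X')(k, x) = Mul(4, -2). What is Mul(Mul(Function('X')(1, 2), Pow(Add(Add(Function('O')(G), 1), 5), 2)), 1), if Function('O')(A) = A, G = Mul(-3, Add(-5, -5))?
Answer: -10368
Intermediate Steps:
Function('X')(k, x) = -8
G = 30 (G = Mul(-3, -10) = 30)
Mul(Mul(Function('X')(1, 2), Pow(Add(Add(Function('O')(G), 1), 5), 2)), 1) = Mul(Mul(-8, Pow(Add(Add(30, 1), 5), 2)), 1) = Mul(Mul(-8, Pow(Add(31, 5), 2)), 1) = Mul(Mul(-8, Pow(36, 2)), 1) = Mul(Mul(-8, 1296), 1) = Mul(-10368, 1) = -10368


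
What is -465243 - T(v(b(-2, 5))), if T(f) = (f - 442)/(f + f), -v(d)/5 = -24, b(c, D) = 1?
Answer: -55828999/120 ≈ -4.6524e+5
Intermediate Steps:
v(d) = 120 (v(d) = -5*(-24) = 120)
T(f) = (-442 + f)/(2*f) (T(f) = (-442 + f)/((2*f)) = (-442 + f)*(1/(2*f)) = (-442 + f)/(2*f))
-465243 - T(v(b(-2, 5))) = -465243 - (-442 + 120)/(2*120) = -465243 - (-322)/(2*120) = -465243 - 1*(-161/120) = -465243 + 161/120 = -55828999/120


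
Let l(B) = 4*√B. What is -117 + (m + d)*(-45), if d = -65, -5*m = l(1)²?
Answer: 2952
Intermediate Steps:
m = -16/5 (m = -(4*√1)²/5 = -(4*1)²/5 = -⅕*4² = -⅕*16 = -16/5 ≈ -3.2000)
-117 + (m + d)*(-45) = -117 + (-16/5 - 65)*(-45) = -117 - 341/5*(-45) = -117 + 3069 = 2952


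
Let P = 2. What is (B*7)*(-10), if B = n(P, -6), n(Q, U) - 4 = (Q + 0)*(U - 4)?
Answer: 1120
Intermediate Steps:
n(Q, U) = 4 + Q*(-4 + U) (n(Q, U) = 4 + (Q + 0)*(U - 4) = 4 + Q*(-4 + U))
B = -16 (B = 4 - 4*2 + 2*(-6) = 4 - 8 - 12 = -16)
(B*7)*(-10) = -16*7*(-10) = -112*(-10) = 1120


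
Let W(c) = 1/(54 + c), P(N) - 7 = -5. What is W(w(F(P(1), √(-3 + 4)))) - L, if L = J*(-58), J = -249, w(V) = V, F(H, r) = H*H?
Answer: -837635/58 ≈ -14442.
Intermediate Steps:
P(N) = 2 (P(N) = 7 - 5 = 2)
F(H, r) = H²
L = 14442 (L = -249*(-58) = 14442)
W(w(F(P(1), √(-3 + 4)))) - L = 1/(54 + 2²) - 1*14442 = 1/(54 + 4) - 14442 = 1/58 - 14442 = -837635/58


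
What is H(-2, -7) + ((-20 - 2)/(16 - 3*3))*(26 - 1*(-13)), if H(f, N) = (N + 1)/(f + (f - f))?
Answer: -837/7 ≈ -119.57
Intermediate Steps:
H(f, N) = (1 + N)/f (H(f, N) = (1 + N)/(f + 0) = (1 + N)/f)
H(-2, -7) + ((-20 - 2)/(16 - 3*3))*(26 - 1*(-13)) = (1 - 7)/(-2) + ((-20 - 2)/(16 - 3*3))*(26 - 1*(-13)) = -½*(-6) + (-22/(16 - 9))*(26 + 13) = 3 - 22/7*39 = 3 - 858/7 = -837/7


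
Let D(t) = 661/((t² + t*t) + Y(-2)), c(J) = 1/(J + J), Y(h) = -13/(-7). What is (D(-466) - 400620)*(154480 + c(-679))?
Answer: -255509104422588672407/4128587526 ≈ -6.1888e+10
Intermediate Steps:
Y(h) = 13/7 (Y(h) = -13*(-⅐) = 13/7)
c(J) = 1/(2*J)
D(t) = 661/(13/7 + 2*t²) (D(t) = 661/((t² + t*t) + 13/7) = 661/((t² + t²) + 13/7) = 661/(2*t² + 13/7) = 661/(13/7 + 2*t²))
(D(-466) - 400620)*(154480 + c(-679)) = (4627/(13 + 14*(-466)²) - 400620)*(154480 + (½)/(-679)) = (4627/(13 + 14*217156) - 400620)*(154480 + (½)*(-1/679)) = (4627/(13 + 3040184) - 400620)*(154480 - 1/1358) = (4627/3040197 - 400620)*(209783839/1358) = -1217963717513/3040197*209783839/1358 = -255509104422588672407/4128587526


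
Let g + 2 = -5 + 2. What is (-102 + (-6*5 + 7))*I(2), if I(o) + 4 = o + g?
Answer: 875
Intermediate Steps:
g = -5 (g = -2 + (-5 + 2) = -2 - 3 = -5)
I(o) = -9 + o (I(o) = -4 + (o - 5) = -4 + (-5 + o) = -9 + o)
(-102 + (-6*5 + 7))*I(2) = (-102 + (-6*5 + 7))*(-9 + 2) = (-102 + (-30 + 7))*(-7) = (-102 - 23)*(-7) = -125*(-7) = 875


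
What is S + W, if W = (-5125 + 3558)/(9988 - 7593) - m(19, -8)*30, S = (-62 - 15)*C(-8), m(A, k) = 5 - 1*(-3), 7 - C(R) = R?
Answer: -3342592/2395 ≈ -1395.7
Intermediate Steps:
C(R) = 7 - R
m(A, k) = 8 (m(A, k) = 5 + 3 = 8)
S = -1155 (S = (-62 - 15)*(7 - 1*(-8)) = -77*(7 + 8) = -77*15 = -1155)
W = -576367/2395 (W = (-5125 + 3558)/(9988 - 7593) - 8*30 = -1567/2395 - 1*240 = -1567*1/2395 - 240 = -1567/2395 - 240 = -576367/2395 ≈ -240.65)
S + W = -1155 - 576367/2395 = -3342592/2395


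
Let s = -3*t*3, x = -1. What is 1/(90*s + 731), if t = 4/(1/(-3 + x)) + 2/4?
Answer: 1/13286 ≈ 7.5267e-5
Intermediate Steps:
t = -31/2 (t = 4/(1/(-3 - 1)) + 2/4 = 4/(1/(-4)) + 2*(1/4) = 4/(-1/4) + 1/2 = 4*(-4) + 1/2 = -16 + 1/2 = -31/2 ≈ -15.500)
s = 279/2 (s = -3*(-31/2)*3 = (93/2)*3 = 279/2 ≈ 139.50)
1/(90*s + 731) = 1/(90*(279/2) + 731) = 1/(12555 + 731) = 1/13286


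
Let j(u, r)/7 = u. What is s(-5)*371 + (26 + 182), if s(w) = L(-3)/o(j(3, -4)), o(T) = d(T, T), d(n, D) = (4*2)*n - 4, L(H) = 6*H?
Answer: 13717/82 ≈ 167.28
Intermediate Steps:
j(u, r) = 7*u
d(n, D) = -4 + 8*n (d(n, D) = 8*n - 4 = -4 + 8*n)
o(T) = -4 + 8*T
s(w) = -9/82 (s(w) = (6*(-3))/(-4 + 8*(7*3)) = -18/(-4 + 8*21) = -18/(-4 + 168) = -18/164 = -18*1/164 = -9/82)
s(-5)*371 + (26 + 182) = -9/82*371 + (26 + 182) = -3339/82 + 208 = 13717/82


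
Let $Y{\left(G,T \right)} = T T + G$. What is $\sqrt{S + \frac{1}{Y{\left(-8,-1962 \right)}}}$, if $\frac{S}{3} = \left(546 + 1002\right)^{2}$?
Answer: $\frac{\sqrt{26631607599933600247}}{1924718} \approx 2681.2$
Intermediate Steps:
$S = 7188912$ ($S = 3 \left(546 + 1002\right)^{2} = 3 \cdot 1548^{2} = 3 \cdot 2396304 = 7188912$)
$Y{\left(G,T \right)} = G + T^{2}$ ($Y{\left(G,T \right)} = T^{2} + G = G + T^{2}$)
$\sqrt{S + \frac{1}{Y{\left(-8,-1962 \right)}}} = \sqrt{7188912 + \frac{1}{-8 + \left(-1962\right)^{2}}} = \sqrt{7188912 + \frac{1}{-8 + 3849444}} = \sqrt{7188912 + \frac{1}{3849436}} = \sqrt{\frac{27673256653633}{3849436}} = \frac{\sqrt{26631607599933600247}}{1924718}$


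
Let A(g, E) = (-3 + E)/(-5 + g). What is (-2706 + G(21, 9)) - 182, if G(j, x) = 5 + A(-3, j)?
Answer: -11541/4 ≈ -2885.3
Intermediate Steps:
A(g, E) = (-3 + E)/(-5 + g)
G(j, x) = 43/8 - j/8 (G(j, x) = 5 + (-3 + j)/(-5 - 3) = 5 + (-3 + j)/(-8) = 5 - (-3 + j)/8 = 5 + (3/8 - j/8) = 43/8 - j/8)
(-2706 + G(21, 9)) - 182 = (-2706 + (43/8 - 1/8*21)) - 182 = (-2706 + (43/8 - 21/8)) - 182 = (-2706 + 11/4) - 182 = -10813/4 - 182 = -11541/4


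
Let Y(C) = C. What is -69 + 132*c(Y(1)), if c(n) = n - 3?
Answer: -333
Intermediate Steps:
c(n) = -3 + n
-69 + 132*c(Y(1)) = -69 + 132*(-3 + 1) = -69 + 132*(-2) = -69 - 264 = -333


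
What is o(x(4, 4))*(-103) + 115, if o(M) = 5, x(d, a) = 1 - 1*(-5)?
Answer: -400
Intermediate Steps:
x(d, a) = 6 (x(d, a) = 1 + 5 = 6)
o(x(4, 4))*(-103) + 115 = 5*(-103) + 115 = -515 + 115 = -400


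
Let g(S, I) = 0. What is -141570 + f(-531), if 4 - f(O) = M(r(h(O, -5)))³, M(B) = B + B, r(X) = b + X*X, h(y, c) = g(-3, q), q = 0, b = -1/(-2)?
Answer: -141567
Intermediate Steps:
b = ½ (b = -1*(-½) = ½ ≈ 0.50000)
h(y, c) = 0
r(X) = ½ + X² (r(X) = ½ + X*X = ½ + X²)
M(B) = 2*B
f(O) = 3 (f(O) = 4 - (2*(½ + 0²))³ = 4 - (2*(½ + 0))³ = 4 - (2*(½))³ = 4 - 1*1³ = 4 - 1*1 = 4 - 1 = 3)
-141570 + f(-531) = -141570 + 3 = -141567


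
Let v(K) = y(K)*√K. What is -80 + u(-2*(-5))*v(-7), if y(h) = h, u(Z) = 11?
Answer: -80 - 77*I*√7 ≈ -80.0 - 203.72*I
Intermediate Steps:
v(K) = K^(3/2) (v(K) = K*√K = K^(3/2))
-80 + u(-2*(-5))*v(-7) = -80 + 11*(-7)^(3/2) = -80 + 11*(-7*I*√7) = -80 - 77*I*√7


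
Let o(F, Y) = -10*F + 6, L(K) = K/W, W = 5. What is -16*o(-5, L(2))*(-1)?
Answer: 896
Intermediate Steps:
L(K) = K/5
o(F, Y) = 6 - 10*F
-16*o(-5, L(2))*(-1) = -16*(6 - 10*(-5))*(-1) = -16*(6 + 50)*(-1) = -16*56*(-1) = -896*(-1) = 896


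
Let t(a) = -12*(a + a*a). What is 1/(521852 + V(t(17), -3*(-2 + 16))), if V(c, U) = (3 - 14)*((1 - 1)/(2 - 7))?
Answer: 1/521852 ≈ 1.9163e-6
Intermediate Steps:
t(a) = -12*a - 12*a**2 (t(a) = -12*(a + a**2) = -12*a - 12*a**2)
V(c, U) = 0 (V(c, U) = -0/(-5) = -0*(-1)/5 = -11*0 = 0)
1/(521852 + V(t(17), -3*(-2 + 16))) = 1/(521852 + 0) = 1/521852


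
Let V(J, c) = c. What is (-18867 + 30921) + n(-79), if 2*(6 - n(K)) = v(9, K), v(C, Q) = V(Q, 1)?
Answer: 24119/2 ≈ 12060.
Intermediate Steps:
v(C, Q) = 1
n(K) = 11/2 (n(K) = 6 - ½*1 = 6 - ½ = 11/2)
(-18867 + 30921) + n(-79) = (-18867 + 30921) + 11/2 = 12054 + 11/2 = 24119/2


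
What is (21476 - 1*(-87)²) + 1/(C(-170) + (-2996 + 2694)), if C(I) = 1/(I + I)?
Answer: 1427984327/102681 ≈ 13907.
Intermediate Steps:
C(I) = 1/(2*I)
(21476 - 1*(-87)²) + 1/(C(-170) + (-2996 + 2694)) = (21476 - 1*(-87)²) + 1/((½)/(-170) + (-2996 + 2694)) = (21476 - 1*7569) + 1/((½)*(-1/170) - 302) = (21476 - 7569) + 1/(-1/340 - 302) = 13907 + 1/(-102681/340) = 13907 - 340/102681 = 1427984327/102681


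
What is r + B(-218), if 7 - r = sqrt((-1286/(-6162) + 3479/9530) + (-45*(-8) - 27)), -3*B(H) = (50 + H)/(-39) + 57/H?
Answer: 48047/8502 - sqrt(287581585164148470)/29361930 ≈ -12.613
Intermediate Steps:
B(H) = 50/117 - 19/H + H/117 (B(H) = -((50 + H)/(-39) + 57/H)/3 = -((50 + H)*(-1/39) + 57/H)/3 = -((-50/39 - H/39) + 57/H)/3 = -(-50/39 + 57/H - H/39)/3 = 50/117 - 19/H + H/117)
r = 7 - sqrt(287581585164148470)/29361930 (r = 7 - sqrt((-1286/(-6162) + 3479/9530) + (-45*(-8) - 27)) = 7 - sqrt((-1286*(-1/6162) + 3479*(1/9530)) + (360 - 27)) = 7 - sqrt((643/3081 + 3479/9530) + 333) = 7 - sqrt(16846589/29361930 + 333) = 7 - sqrt(9794369279/29361930) = 7 - sqrt(287581585164148470)/29361930 ≈ -11.264)
r + B(-218) = (7 - sqrt(287581585164148470)/29361930) + (1/117)*(-2223 - 218*(50 - 218))/(-218) = (7 - sqrt(287581585164148470)/29361930) + (1/117)*(-1/218)*(-2223 - 218*(-168)) = (7 - sqrt(287581585164148470)/29361930) + (1/117)*(-1/218)*(-2223 + 36624) = (7 - sqrt(287581585164148470)/29361930) + (1/117)*(-1/218)*34401 = (7 - sqrt(287581585164148470)/29361930) - 11467/8502 = 48047/8502 - sqrt(287581585164148470)/29361930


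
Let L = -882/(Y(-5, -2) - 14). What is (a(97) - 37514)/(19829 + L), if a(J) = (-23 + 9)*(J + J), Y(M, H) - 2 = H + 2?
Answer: -16092/7961 ≈ -2.0214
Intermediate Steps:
Y(M, H) = 4 + H (Y(M, H) = 2 + (H + 2) = 2 + (2 + H) = 4 + H)
L = 147/2 (L = -882/((4 - 2) - 14) = -882/(2 - 14) = -882/(-12) = -1/12*(-882) = 147/2 ≈ 73.500)
a(J) = -28*J
(a(97) - 37514)/(19829 + L) = (-28*97 - 37514)/(19829 + 147/2) = (-2716 - 37514)/(39805/2) = -40230*2/39805 = -16092/7961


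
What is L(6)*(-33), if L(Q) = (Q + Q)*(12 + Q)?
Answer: -7128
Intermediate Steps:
L(Q) = 2*Q*(12 + Q) (L(Q) = (2*Q)*(12 + Q) = 2*Q*(12 + Q))
L(6)*(-33) = (2*6*(12 + 6))*(-33) = (2*6*18)*(-33) = 216*(-33) = -7128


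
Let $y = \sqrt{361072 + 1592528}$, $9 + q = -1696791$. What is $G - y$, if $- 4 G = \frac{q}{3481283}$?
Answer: $\frac{424200}{3481283} - 40 \sqrt{1221} \approx -1397.6$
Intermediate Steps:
$q = -1696800$ ($q = -9 - 1696791 = -1696800$)
$y = 40 \sqrt{1221}$ ($y = \sqrt{1953600} = 40 \sqrt{1221} \approx 1397.7$)
$G = \frac{424200}{3481283}$ ($G = - \frac{\left(-1696800\right) \frac{1}{3481283}}{4} = \left(- \frac{1}{4}\right) \left(- \frac{1696800}{3481283}\right) = \frac{424200}{3481283} \approx 0.12185$)
$G - y = \frac{424200}{3481283} - 40 \sqrt{1221}$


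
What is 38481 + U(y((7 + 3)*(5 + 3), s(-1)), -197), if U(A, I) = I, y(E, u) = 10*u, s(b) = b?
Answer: 38284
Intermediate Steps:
38481 + U(y((7 + 3)*(5 + 3), s(-1)), -197) = 38481 - 197 = 38284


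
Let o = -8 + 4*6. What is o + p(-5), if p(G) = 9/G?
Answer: 71/5 ≈ 14.200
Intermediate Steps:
o = 16 (o = -8 + 24 = 16)
o + p(-5) = 16 + 9/(-5) = 16 + 9*(-⅕) = 16 - 9/5 = 71/5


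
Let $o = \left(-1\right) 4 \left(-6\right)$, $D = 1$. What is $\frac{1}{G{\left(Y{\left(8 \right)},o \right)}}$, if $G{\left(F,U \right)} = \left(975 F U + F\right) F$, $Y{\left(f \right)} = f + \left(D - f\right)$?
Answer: $\frac{1}{23401} \approx 4.2733 \cdot 10^{-5}$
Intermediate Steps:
$Y{\left(f \right)} = 1$ ($Y{\left(f \right)} = f - \left(-1 + f\right) = 1$)
$o = 24$ ($o = \left(-4\right) \left(-6\right) = 24$)
$G{\left(F,U \right)} = F \left(F + 975 F U\right)$ ($G{\left(F,U \right)} = \left(975 F U + F\right) F = \left(F + 975 F U\right) F = F \left(F + 975 F U\right)$)
$\frac{1}{G{\left(Y{\left(8 \right)},o \right)}} = \frac{1}{1^{2} \left(1 + 975 \cdot 24\right)} = \frac{1}{1 \left(1 + 23400\right)} = \frac{1}{1 \cdot 23401} = \frac{1}{23401}$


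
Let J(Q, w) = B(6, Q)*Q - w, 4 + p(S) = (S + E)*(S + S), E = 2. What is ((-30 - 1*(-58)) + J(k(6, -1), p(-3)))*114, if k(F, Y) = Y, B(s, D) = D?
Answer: 3078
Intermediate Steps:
p(S) = -4 + 2*S*(2 + S) (p(S) = -4 + (S + 2)*(S + S) = -4 + (2 + S)*(2*S) = -4 + 2*S*(2 + S))
J(Q, w) = Q² - w (J(Q, w) = Q*Q - w = Q² - w)
((-30 - 1*(-58)) + J(k(6, -1), p(-3)))*114 = ((-30 - 1*(-58)) + ((-1)² - (-4 + 2*(-3)² + 4*(-3))))*114 = ((-30 + 58) + (1 - (-4 + 2*9 - 12)))*114 = (28 + (1 - (-4 + 18 - 12)))*114 = (28 + (1 - 1*2))*114 = (28 + (1 - 2))*114 = (28 - 1)*114 = 27*114 = 3078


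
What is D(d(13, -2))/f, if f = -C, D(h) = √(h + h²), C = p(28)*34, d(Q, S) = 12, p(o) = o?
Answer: -√39/476 ≈ -0.013120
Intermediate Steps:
C = 952 (C = 28*34 = 952)
f = -952 (f = -1*952 = -952)
D(d(13, -2))/f = √(12*(1 + 12))/(-952) = √(12*13)*(-1/952) = √156*(-1/952) = (2*√39)*(-1/952) = -√39/476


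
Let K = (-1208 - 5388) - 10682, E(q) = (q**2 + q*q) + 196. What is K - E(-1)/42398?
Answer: -366276421/21199 ≈ -17278.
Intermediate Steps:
E(q) = 196 + 2*q**2 (E(q) = (q**2 + q**2) + 196 = 2*q**2 + 196 = 196 + 2*q**2)
K = -17278 (K = -6596 - 10682 = -17278)
K - E(-1)/42398 = -17278 - (196 + 2*(-1)**2)/42398 = -17278 - (196 + 2*1)/42398 = -17278 - (196 + 2)/42398 = -17278 - 198/42398 = -17278 - 1*99/21199 = -17278 - 99/21199 = -366276421/21199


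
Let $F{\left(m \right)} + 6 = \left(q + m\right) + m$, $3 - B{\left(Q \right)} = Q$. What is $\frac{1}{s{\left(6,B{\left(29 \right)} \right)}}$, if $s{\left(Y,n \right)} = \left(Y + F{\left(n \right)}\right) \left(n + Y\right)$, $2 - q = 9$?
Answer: $\frac{1}{1180} \approx 0.00084746$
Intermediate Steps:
$q = -7$ ($q = 2 - 9 = -7$)
$B{\left(Q \right)} = 3 - Q$
$F{\left(m \right)} = -13 + 2 m$ ($F{\left(m \right)} = -6 + \left(\left(-7 + m\right) + m\right) = -6 + \left(-7 + 2 m\right) = -13 + 2 m$)
$s{\left(Y,n \right)} = \left(Y + n\right) \left(-13 + Y + 2 n\right)$ ($s{\left(Y,n \right)} = \left(Y + \left(-13 + 2 n\right)\right) \left(n + Y\right) = \left(-13 + Y + 2 n\right) \left(Y + n\right) = \left(Y + n\right) \left(-13 + Y + 2 n\right)$)
$\frac{1}{s{\left(6,B{\left(29 \right)} \right)}} = \frac{1}{6^{2} + 6 \left(3 - 29\right) + 6 \left(-13 + 2 \left(3 - 29\right)\right) + \left(3 - 29\right) \left(-13 + 2 \left(3 - 29\right)\right)} = \frac{1}{36 + 6 \left(3 - 29\right) + 6 \left(-13 + 2 \left(3 - 29\right)\right) + \left(3 - 29\right) \left(-13 + 2 \left(3 - 29\right)\right)} = \frac{1}{36 + 6 \left(-26\right) + 6 \left(-13 + 2 \left(-26\right)\right) - 26 \left(-13 + 2 \left(-26\right)\right)} = \frac{1}{36 - 156 + 6 \left(-13 - 52\right) - 26 \left(-13 - 52\right)} = \frac{1}{36 - 156 + 6 \left(-65\right) - -1690} = \frac{1}{36 - 156 - 390 + 1690} = \frac{1}{1180}$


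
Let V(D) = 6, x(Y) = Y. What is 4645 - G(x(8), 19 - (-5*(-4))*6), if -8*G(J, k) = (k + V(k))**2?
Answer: 46185/8 ≈ 5773.1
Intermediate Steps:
G(J, k) = -(6 + k)**2/8 (G(J, k) = -(k + 6)**2/8 = -(6 + k)**2/8)
4645 - G(x(8), 19 - (-5*(-4))*6) = 4645 - (-1)*(6 + (19 - (-5*(-4))*6))**2/8 = 4645 - (-1)*(6 + (19 - 20*6))**2/8 = 4645 - (-1)*(6 + (19 - 1*120))**2/8 = 4645 - (-1)*(6 + (19 - 120))**2/8 = 4645 - (-1)*(6 - 101)**2/8 = 4645 - (-1)*(-95)**2/8 = 4645 - (-1)*9025/8 = 4645 - 1*(-9025/8) = 4645 + 9025/8 = 46185/8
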